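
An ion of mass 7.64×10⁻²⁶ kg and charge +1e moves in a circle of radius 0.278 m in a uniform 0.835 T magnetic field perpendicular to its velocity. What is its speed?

From |q|vB = mv²/r, v = |q|Br/m.
v = (1.602×10⁻¹⁹)(0.835)(0.278)/7.64×10⁻²⁶ ≈ 4.87×10⁵ m/s.

v ≈ 4.87×10⁵ m/s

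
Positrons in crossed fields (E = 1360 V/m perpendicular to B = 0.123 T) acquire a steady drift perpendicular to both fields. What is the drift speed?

v_d ≈ 1.11×10⁴ m/s

The E×B drift speed is v_d = E/B.
v_d = 1360/0.123 = 1.11×10⁴ m/s.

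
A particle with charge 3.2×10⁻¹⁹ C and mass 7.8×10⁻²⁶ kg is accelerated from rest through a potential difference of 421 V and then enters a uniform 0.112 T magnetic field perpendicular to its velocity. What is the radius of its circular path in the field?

r ≈ 0.128 m

Acceleration: |q|V = ½mv² ⇒ v = √(2|q|V/m) = √(2·3.2×10⁻¹⁹·421/7.8×10⁻²⁶) ≈ 5.877×10⁴ m/s.
In the field: r = mv/(|q|B) = (7.8×10⁻²⁶)(5.877×10⁴)/((3.2×10⁻¹⁹)(0.112)) ≈ 0.128 m.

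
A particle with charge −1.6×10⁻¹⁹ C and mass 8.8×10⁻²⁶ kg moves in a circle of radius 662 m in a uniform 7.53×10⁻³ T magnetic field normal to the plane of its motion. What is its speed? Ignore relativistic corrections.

From |q|vB = mv²/r, v = |q|Br/m.
v = (1.6×10⁻¹⁹)(7.53×10⁻³)(662)/8.8×10⁻²⁶ ≈ 9.06×10⁶ m/s.

v ≈ 9.06×10⁶ m/s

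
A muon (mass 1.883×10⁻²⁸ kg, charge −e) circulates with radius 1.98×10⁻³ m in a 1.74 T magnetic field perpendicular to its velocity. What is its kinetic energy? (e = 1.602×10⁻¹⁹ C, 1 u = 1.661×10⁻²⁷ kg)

v = |q|Br/m, then KE = ½mv² = (qBr)²/(2m).
v = (1.602×10⁻¹⁹)(1.74)(1.98×10⁻³)/1.883×10⁻²⁸ ≈ 2.931×10⁶ m/s.
KE = ½(1.883×10⁻²⁸)(2.931×10⁶)² ≈ 8.09×10⁻¹⁶ J = 5050 eV.

KE ≈ 5050 eV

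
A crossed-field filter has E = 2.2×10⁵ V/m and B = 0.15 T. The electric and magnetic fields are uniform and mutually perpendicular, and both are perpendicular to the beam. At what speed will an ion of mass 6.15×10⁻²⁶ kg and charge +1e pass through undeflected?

For undeflected motion the electric and magnetic forces balance: qE = qvB.
v = E/B = 2.2×10⁵/0.15 = 1.5×10⁶ m/s.

v = 1.5×10⁶ m/s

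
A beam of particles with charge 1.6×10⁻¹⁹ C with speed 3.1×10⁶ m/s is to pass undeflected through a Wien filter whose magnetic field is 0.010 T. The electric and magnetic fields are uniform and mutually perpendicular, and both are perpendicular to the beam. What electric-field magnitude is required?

E = 3.1×10⁴ V/m

For straight-line motion qE = qvB, so E = vB.
E = 3.1×10⁶ × 0.010 = 3.1×10⁴ V/m.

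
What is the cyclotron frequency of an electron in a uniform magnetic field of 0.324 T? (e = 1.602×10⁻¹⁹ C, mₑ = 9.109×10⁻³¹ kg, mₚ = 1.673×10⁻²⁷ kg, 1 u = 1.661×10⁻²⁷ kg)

f = |q|B/(2πm).
f = (1.602×10⁻¹⁹)(0.324)/(2π·9.109×10⁻³¹) ≈ 9.07×10⁹ Hz.

f ≈ 9.07×10⁹ Hz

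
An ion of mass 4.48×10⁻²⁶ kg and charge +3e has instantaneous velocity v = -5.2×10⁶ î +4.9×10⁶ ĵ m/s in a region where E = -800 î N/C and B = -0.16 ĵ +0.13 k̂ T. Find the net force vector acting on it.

F ≈ (3.06×10⁻¹³, 3.25×10⁻¹³, 4.00×10⁻¹³) N

v×B = (6.37×10⁵, 6.76×10⁵, 8.32×10⁵) N/C.
E + v×B = (6.36×10⁵, 6.76×10⁵, 8.32×10⁵) N/C.
F = q(E + v×B) = (4.806×10⁻¹⁹ C)·(6.36×10⁵, 6.76×10⁵, 8.32×10⁵) = (3.06×10⁻¹³, 3.25×10⁻¹³, 4.00×10⁻¹³) N.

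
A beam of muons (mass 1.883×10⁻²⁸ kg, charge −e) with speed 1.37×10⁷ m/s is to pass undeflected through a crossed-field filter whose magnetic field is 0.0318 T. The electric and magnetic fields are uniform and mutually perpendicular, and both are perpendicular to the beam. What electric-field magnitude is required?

E = 4.36×10⁵ V/m

For straight-line motion qE = qvB, so E = vB.
E = 1.37×10⁷ × 0.0318 = 4.36×10⁵ V/m.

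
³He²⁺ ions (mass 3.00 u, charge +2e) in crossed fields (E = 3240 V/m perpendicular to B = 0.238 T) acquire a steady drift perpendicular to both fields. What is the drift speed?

The E×B drift speed is v_d = E/B.
v_d = 3240/0.238 = 1.36×10⁴ m/s.

v_d ≈ 1.36×10⁴ m/s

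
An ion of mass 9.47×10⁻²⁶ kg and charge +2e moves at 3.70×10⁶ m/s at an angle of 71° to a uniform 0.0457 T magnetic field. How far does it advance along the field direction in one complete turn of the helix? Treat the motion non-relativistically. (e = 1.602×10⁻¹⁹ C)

p ≈ 49.0 m

v∥ = v cosθ = 3.70×10⁶·cos71° ≈ 1.205×10⁶ m/s.
T = 2πm/(|q|B) = 2π(9.47×10⁻²⁶)/((3.204×10⁻¹⁹)(0.0457)) ≈ 4.064×10⁻⁵ s.
pitch = v∥ T = (1.205×10⁶)(4.064×10⁻⁵) ≈ 49.0 m.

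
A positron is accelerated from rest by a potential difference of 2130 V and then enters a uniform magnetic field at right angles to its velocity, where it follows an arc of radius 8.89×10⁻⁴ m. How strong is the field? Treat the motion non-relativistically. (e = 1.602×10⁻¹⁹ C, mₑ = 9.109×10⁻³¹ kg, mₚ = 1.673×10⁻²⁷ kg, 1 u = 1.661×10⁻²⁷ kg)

B ≈ 0.175 T

v = √(2|q|V/m) = √(2·1.602×10⁻¹⁹·2130/9.109×10⁻³¹) ≈ 2.737×10⁷ m/s.
B = mv/(|q|r) = (9.109×10⁻³¹)(2.737×10⁷)/((1.602×10⁻¹⁹)(8.89×10⁻⁴)) ≈ 0.175 T.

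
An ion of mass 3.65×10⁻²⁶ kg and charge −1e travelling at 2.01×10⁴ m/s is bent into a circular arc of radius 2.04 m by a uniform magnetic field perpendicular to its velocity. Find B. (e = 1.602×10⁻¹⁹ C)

From |q|vB = mv²/r, B = mv/(|q|r).
B = (3.65×10⁻²⁶)(2.01×10⁴)/((1.602×10⁻¹⁹)(2.04)) ≈ 2.24×10⁻³ T.

B ≈ 2.24×10⁻³ T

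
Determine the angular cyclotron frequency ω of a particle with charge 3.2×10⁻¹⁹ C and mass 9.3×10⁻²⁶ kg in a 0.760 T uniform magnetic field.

ω = |q|B/m.
ω = (3.2×10⁻¹⁹)(0.760)/9.3×10⁻²⁶ ≈ 2.62×10⁶ rad/s.

ω ≈ 2.62×10⁶ rad/s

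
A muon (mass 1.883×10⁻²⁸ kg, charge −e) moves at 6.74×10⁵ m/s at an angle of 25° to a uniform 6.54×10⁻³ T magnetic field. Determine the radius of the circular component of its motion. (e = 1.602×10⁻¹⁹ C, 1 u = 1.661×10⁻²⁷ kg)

v⊥ = v sinθ = 6.74×10⁵·sin25° ≈ 2.848×10⁵ m/s.
r = m v⊥/(|q|B) = (1.883×10⁻²⁸)(2.848×10⁵)/((1.602×10⁻¹⁹)(6.54×10⁻³)) ≈ 0.0512 m.

r ≈ 0.0512 m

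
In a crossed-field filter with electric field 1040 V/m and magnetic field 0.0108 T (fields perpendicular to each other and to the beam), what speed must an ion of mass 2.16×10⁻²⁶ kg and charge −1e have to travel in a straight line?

v = 9.63×10⁴ m/s

Straight-line motion ⇒ electric and magnetic forces cancel, so E = vB.
v = E/B = 1040/0.0108 = 9.63×10⁴ m/s.
The result is independent of the particle's charge and mass.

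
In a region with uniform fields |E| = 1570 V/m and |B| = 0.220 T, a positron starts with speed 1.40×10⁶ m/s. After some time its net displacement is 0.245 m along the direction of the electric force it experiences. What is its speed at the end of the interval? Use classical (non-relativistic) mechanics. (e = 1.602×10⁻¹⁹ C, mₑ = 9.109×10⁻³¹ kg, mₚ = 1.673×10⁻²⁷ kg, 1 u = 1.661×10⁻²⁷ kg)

v_f ≈ 1.17×10⁷ m/s

B does no work; ΔKE = |q|E d.
½mv_f² = ½mv₀² + |q|Ed = ½(9.109×10⁻³¹)(1.40×10⁶)² + (1.602×10⁻¹⁹)(1570)(0.245) ≈ 8.927×10⁻¹⁹ J + 6.162×10⁻¹⁷ J ≈ 6.251×10⁻¹⁷ J.
v_f = √(2·6.251×10⁻¹⁷/9.109×10⁻³¹) ≈ 1.17×10⁷ m/s.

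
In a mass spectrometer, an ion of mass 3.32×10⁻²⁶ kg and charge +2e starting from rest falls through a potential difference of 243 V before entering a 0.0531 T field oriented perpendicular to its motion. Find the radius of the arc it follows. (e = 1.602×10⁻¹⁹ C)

r ≈ 0.134 m

Acceleration: |q|V = ½mv² ⇒ v = √(2|q|V/m) = √(2·3.204×10⁻¹⁹·243/3.32×10⁻²⁶) ≈ 6.848×10⁴ m/s.
In the field: r = mv/(|q|B) = (3.32×10⁻²⁶)(6.848×10⁴)/((3.204×10⁻¹⁹)(0.0531)) ≈ 0.134 m.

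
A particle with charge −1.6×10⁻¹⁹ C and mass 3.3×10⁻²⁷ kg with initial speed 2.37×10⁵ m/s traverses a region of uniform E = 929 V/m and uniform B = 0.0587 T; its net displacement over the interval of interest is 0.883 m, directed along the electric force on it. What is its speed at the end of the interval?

B does no work; ΔKE = |q|E d.
½mv_f² = ½mv₀² + |q|Ed = ½(3.3×10⁻²⁷)(2.37×10⁵)² + (1.6×10⁻¹⁹)(929)(0.883) ≈ 9.268×10⁻¹⁷ J + 1.312×10⁻¹⁶ J ≈ 2.239×10⁻¹⁶ J.
v_f = √(2·2.239×10⁻¹⁶/3.3×10⁻²⁷) ≈ 3.68×10⁵ m/s.

v_f ≈ 3.68×10⁵ m/s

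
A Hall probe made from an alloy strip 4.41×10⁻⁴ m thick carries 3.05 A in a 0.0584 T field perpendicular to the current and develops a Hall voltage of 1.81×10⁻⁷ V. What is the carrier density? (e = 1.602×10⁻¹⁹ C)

n ≈ 1.39×10²⁸ m⁻³

From V_H = IB/(n e t), n = IB/(V_H e t).
n = (3.05)(0.0584)/((1.81×10⁻⁷)(1.602×10⁻¹⁹)(4.41×10⁻⁴)) ≈ 1.39×10²⁸ m⁻³.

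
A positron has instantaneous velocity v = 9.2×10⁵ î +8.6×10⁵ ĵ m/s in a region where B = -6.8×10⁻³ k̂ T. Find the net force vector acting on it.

v×B = (-5850, 6260, 0) N/C.
F = q v×B = (1.602×10⁻¹⁹ C)·(-5850, 6260, 0) = (-9.37×10⁻¹⁶, 1.00×10⁻¹⁵, 0) N.

F ≈ (-9.37×10⁻¹⁶, 1.00×10⁻¹⁵, 0) N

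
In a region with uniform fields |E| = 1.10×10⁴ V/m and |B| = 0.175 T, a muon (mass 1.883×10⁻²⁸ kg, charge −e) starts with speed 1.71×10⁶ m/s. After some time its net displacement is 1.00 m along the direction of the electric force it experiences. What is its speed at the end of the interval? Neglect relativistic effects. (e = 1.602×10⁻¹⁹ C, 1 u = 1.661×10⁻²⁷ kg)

B does no work; ΔKE = |q|E d.
½mv_f² = ½mv₀² + |q|Ed = ½(1.883×10⁻²⁸)(1.71×10⁶)² + (1.602×10⁻¹⁹)(1.10×10⁴)(1.00) ≈ 2.753×10⁻¹⁶ J + 1.762×10⁻¹⁵ J ≈ 2.038×10⁻¹⁵ J.
v_f = √(2·2.038×10⁻¹⁵/1.883×10⁻²⁸) ≈ 4.65×10⁶ m/s.

v_f ≈ 4.65×10⁶ m/s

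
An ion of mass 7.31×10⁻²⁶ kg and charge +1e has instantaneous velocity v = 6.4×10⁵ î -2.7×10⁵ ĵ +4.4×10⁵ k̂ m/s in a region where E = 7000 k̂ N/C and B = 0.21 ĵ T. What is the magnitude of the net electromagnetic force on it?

|F| ≈ 2.71×10⁻¹⁴ N

v×B = (-9.24×10⁴, 0, 1.34×10⁵) N/C.
E + v×B = (-9.24×10⁴, 0, 1.41×10⁵) N/C.
F = q(E + v×B) = (1.602×10⁻¹⁹ C)·(-9.24×10⁴, 0, 1.41×10⁵) = (-1.48×10⁻¹⁴, 0, 2.27×10⁻¹⁴) N.
|F| = 2.71×10⁻¹⁴ N.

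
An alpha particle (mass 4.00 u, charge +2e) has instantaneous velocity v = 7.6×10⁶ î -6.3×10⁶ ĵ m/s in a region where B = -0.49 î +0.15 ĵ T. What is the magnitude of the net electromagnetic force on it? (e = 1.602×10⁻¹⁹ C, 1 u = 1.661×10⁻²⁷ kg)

|F| ≈ 6.24×10⁻¹³ N

v×B = (0, 0, -1.95×10⁶) N/C.
F = q v×B = (3.204×10⁻¹⁹ C)·(0, 0, -1.95×10⁶) = (0, 0, -6.24×10⁻¹³) N.
|F| = 6.24×10⁻¹³ N.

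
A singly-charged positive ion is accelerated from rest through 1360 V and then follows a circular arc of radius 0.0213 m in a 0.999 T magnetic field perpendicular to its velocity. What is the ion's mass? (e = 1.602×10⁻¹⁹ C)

Combine |q|V = ½mv² and r = mv/(|q|B): eliminate v to get m = qB²r²/(2V).
m = (1.602×10⁻¹⁹)(0.999)²(0.0213)²/(2·1360) ≈ 2.67×10⁻²⁶ kg.

m ≈ 2.67×10⁻²⁶ kg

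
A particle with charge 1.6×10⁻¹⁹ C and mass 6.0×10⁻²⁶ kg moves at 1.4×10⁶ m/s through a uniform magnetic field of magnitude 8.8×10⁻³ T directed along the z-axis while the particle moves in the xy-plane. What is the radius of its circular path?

r ≈ 60 m

The magnetic force provides the centripetal force: |q|vB = mv²/r.
r = mv/(|q|B) = (6.0×10⁻²⁶)(1.4×10⁶)/((1.6×10⁻¹⁹)(8.8×10⁻³)) ≈ 60 m.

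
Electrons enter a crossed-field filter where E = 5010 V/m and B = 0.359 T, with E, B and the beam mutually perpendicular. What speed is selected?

Straight-line motion ⇒ electric and magnetic forces cancel, so E = vB.
v = E/B = 5010/0.359 = 1.40×10⁴ m/s.
The result is independent of the particle's charge and mass.

v = 1.40×10⁴ m/s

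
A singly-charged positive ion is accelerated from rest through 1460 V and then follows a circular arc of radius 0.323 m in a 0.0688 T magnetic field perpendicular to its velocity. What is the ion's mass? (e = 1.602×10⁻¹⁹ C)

Combine |q|V = ½mv² and r = mv/(|q|B): eliminate v to get m = qB²r²/(2V).
m = (1.602×10⁻¹⁹)(0.0688)²(0.323)²/(2·1460) ≈ 2.71×10⁻²⁶ kg.

m ≈ 2.71×10⁻²⁶ kg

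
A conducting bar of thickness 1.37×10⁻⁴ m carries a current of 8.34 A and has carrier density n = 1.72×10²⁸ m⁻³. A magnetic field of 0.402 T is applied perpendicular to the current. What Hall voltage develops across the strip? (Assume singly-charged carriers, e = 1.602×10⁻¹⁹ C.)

V_H = IB/(n e t).
V_H = (8.34)(0.402)/((1.72×10²⁸)(1.602×10⁻¹⁹)(1.37×10⁻⁴)) ≈ 8.88×10⁻⁶ V.

V_H ≈ 8.88×10⁻⁶ V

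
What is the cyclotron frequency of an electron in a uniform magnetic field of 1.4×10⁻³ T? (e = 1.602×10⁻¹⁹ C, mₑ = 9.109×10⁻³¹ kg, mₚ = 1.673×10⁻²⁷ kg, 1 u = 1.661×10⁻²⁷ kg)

f = |q|B/(2πm).
f = (1.602×10⁻¹⁹)(1.4×10⁻³)/(2π·9.109×10⁻³¹) ≈ 3.9×10⁷ Hz.

f ≈ 3.9×10⁷ Hz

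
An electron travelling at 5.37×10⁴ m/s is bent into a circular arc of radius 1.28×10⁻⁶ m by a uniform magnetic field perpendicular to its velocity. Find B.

From |q|vB = mv²/r, B = mv/(|q|r).
B = (9.109×10⁻³¹)(5.37×10⁴)/((1.602×10⁻¹⁹)(1.28×10⁻⁶)) ≈ 0.239 T.

B ≈ 0.239 T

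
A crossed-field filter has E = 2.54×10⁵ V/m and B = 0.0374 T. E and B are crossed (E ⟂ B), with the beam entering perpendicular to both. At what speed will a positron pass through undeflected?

v = 6.79×10⁶ m/s

For undeflected motion the electric and magnetic forces balance: qE = qvB.
v = E/B = 2.54×10⁵/0.0374 = 6.79×10⁶ m/s.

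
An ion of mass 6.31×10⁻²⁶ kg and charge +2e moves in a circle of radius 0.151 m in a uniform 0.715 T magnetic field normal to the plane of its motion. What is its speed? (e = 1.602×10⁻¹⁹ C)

From |q|vB = mv²/r, v = |q|Br/m.
v = (3.204×10⁻¹⁹)(0.715)(0.151)/6.31×10⁻²⁶ ≈ 5.48×10⁵ m/s.

v ≈ 5.48×10⁵ m/s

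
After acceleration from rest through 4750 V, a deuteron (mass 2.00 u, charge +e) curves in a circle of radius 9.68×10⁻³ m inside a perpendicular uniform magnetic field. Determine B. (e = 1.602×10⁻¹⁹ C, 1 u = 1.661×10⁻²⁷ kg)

B ≈ 1.45 T

v = √(2|q|V/m) = √(2·1.602×10⁻¹⁹·4750/3.322×10⁻²⁷) ≈ 6.769×10⁵ m/s.
B = mv/(|q|r) = (3.322×10⁻²⁷)(6.769×10⁵)/((1.602×10⁻¹⁹)(9.68×10⁻³)) ≈ 1.45 T.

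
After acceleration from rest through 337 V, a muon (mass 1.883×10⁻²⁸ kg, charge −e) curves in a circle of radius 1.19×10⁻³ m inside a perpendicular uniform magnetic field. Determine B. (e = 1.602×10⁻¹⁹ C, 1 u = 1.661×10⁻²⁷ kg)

v = √(2|q|V/m) = √(2·1.602×10⁻¹⁹·337/1.883×10⁻²⁸) ≈ 7.572×10⁵ m/s.
B = mv/(|q|r) = (1.883×10⁻²⁸)(7.572×10⁵)/((1.602×10⁻¹⁹)(1.19×10⁻³)) ≈ 0.748 T.

B ≈ 0.748 T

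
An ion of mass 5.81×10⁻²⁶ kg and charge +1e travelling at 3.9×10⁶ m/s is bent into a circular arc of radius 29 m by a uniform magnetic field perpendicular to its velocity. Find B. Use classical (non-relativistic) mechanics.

B ≈ 0.049 T

From |q|vB = mv²/r, B = mv/(|q|r).
B = (5.81×10⁻²⁶)(3.9×10⁶)/((1.602×10⁻¹⁹)(29)) ≈ 0.049 T.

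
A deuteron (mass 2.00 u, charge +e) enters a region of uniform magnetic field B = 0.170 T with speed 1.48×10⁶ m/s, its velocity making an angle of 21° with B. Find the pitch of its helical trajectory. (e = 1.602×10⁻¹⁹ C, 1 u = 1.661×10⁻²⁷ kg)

p ≈ 1.06 m

v∥ = v cosθ = 1.48×10⁶·cos21° ≈ 1.382×10⁶ m/s.
T = 2πm/(|q|B) = 2π(3.322×10⁻²⁷)/((1.602×10⁻¹⁹)(0.170)) ≈ 7.664×10⁻⁷ s.
pitch = v∥ T = (1.382×10⁶)(7.664×10⁻⁷) ≈ 1.06 m.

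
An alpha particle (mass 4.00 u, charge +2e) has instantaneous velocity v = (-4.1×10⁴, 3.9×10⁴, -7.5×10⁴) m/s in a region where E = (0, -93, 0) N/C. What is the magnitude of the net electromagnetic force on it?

|F| ≈ 2.98×10⁻¹⁷ N

Only an electric field acts, so F = qE = (3.204×10⁻¹⁹ C)·(0, -93.0, 0) = (0, -2.98×10⁻¹⁷, 0) N.
|F| = 2.98×10⁻¹⁷ N.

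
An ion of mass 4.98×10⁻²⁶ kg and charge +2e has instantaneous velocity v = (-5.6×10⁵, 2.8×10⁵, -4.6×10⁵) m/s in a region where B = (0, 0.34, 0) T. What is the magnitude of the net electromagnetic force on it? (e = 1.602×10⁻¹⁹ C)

v×B = (1.56×10⁵, 0, -1.90×10⁵) N/C.
F = q v×B = (3.204×10⁻¹⁹ C)·(1.56×10⁵, 0, -1.90×10⁵) = (5.01×10⁻¹⁴, 0, -6.10×10⁻¹⁴) N.
|F| = 7.89×10⁻¹⁴ N.

|F| ≈ 7.89×10⁻¹⁴ N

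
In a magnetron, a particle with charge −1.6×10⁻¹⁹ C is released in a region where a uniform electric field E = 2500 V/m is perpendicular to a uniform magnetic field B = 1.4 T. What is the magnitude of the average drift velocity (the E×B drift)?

v_d ≈ 1800 m/s

The steady drift has the magnetic force balancing the electric force, so v_d = E/B.
v_d = 2500/1.4 = 1800 m/s.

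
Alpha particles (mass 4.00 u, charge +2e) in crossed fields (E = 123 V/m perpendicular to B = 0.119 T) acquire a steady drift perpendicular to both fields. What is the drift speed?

The steady drift has the magnetic force balancing the electric force, so v_d = E/B.
v_d = 123/0.119 = 1030 m/s.

v_d ≈ 1030 m/s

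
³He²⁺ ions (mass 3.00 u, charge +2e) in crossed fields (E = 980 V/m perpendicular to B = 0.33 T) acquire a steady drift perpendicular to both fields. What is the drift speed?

v_d ≈ 3000 m/s

The E×B drift speed is v_d = E/B.
v_d = 980/0.33 = 3000 m/s.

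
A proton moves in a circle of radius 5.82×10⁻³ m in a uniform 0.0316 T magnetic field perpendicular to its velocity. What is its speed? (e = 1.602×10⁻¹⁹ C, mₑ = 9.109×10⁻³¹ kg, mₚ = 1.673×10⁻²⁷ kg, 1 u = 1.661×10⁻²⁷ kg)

From |q|vB = mv²/r, v = |q|Br/m.
v = (1.602×10⁻¹⁹)(0.0316)(5.82×10⁻³)/1.673×10⁻²⁷ ≈ 1.76×10⁴ m/s.

v ≈ 1.76×10⁴ m/s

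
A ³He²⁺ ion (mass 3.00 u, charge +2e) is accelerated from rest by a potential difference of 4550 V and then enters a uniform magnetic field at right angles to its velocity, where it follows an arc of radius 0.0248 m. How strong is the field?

B ≈ 0.480 T

v = √(2|q|V/m) = √(2·3.204×10⁻¹⁹·4550/4.983×10⁻²⁷) ≈ 7.649×10⁵ m/s.
B = mv/(|q|r) = (4.983×10⁻²⁷)(7.649×10⁵)/((3.204×10⁻¹⁹)(0.0248)) ≈ 0.480 T.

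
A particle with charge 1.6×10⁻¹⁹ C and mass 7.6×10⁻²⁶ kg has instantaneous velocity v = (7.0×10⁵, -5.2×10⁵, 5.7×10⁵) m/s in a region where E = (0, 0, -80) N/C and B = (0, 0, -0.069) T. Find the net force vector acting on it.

F ≈ (5.74×10⁻¹⁵, 7.73×10⁻¹⁵, -1.28×10⁻¹⁷) N

v×B = (3.59×10⁴, 4.83×10⁴, 0) N/C.
E + v×B = (3.59×10⁴, 4.83×10⁴, -80.0) N/C.
F = q(E + v×B) = (1.6×10⁻¹⁹ C)·(3.59×10⁴, 4.83×10⁴, -80.0) = (5.74×10⁻¹⁵, 7.73×10⁻¹⁵, -1.28×10⁻¹⁷) N.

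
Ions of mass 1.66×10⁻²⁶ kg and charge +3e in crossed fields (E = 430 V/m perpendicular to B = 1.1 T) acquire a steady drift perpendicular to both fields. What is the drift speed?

v_d ≈ 390 m/s

In crossed fields the guiding centre drifts at v_d = |E×B|/B² = E/B, independent of charge and mass.
v_d = 430/1.1 = 390 m/s.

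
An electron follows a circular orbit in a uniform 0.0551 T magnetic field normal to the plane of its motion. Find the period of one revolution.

T ≈ 6.48×10⁻¹⁰ s

The cyclotron period depends only on m, q, B: T = 2πm/(|q|B).
T = 2π(9.109×10⁻³¹)/((1.602×10⁻¹⁹)(0.0551)) ≈ 6.48×10⁻¹⁰ s.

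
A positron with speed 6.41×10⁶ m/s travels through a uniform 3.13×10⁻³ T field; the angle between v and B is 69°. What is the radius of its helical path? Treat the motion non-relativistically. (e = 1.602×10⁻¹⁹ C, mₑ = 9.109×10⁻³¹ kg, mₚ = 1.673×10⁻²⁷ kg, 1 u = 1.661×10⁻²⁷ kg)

r ≈ 0.0109 m

v⊥ = v sinθ = 6.41×10⁶·sin69° ≈ 5.984×10⁶ m/s.
r = m v⊥/(|q|B) = (9.109×10⁻³¹)(5.984×10⁶)/((1.602×10⁻¹⁹)(3.13×10⁻³)) ≈ 0.0109 m.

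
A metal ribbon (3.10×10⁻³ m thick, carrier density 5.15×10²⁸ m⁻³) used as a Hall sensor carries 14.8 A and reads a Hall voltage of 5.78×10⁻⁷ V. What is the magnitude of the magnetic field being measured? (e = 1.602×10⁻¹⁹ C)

From V_H = IB/(n e t), B = V_H n e t / I.
B = (5.78×10⁻⁷)(5.15×10²⁸)(1.602×10⁻¹⁹)(3.10×10⁻³)/14.8 ≈ 0.999 T.

B ≈ 0.999 T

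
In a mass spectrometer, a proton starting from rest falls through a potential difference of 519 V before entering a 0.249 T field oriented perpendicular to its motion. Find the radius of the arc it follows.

Acceleration: |q|V = ½mv² ⇒ v = √(2|q|V/m) = √(2·1.602×10⁻¹⁹·519/1.673×10⁻²⁷) ≈ 3.153×10⁵ m/s.
In the field: r = mv/(|q|B) = (1.673×10⁻²⁷)(3.153×10⁵)/((1.602×10⁻¹⁹)(0.249)) ≈ 0.0132 m.

r ≈ 0.0132 m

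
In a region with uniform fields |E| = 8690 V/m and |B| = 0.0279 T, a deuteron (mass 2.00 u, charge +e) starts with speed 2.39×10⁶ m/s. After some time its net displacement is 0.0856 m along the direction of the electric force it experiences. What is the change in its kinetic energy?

ΔKE ≈ 1.19×10⁻¹⁶ J

The magnetic force is always ⟂ v and does no work; only the electric force changes KE.
ΔKE = F_E · d = |q|E d = (1.602×10⁻¹⁹)(8690)(0.0856) ≈ 1.19×10⁻¹⁶ J.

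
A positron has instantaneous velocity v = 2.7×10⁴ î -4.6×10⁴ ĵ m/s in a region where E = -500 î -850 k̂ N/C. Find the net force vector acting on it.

F ≈ (-8.01×10⁻¹⁷, 0, -1.36×10⁻¹⁶) N

Only an electric field acts, so F = qE = (1.602×10⁻¹⁹ C)·(-500, 0, -850) = (-8.01×10⁻¹⁷, 0, -1.36×10⁻¹⁶) N.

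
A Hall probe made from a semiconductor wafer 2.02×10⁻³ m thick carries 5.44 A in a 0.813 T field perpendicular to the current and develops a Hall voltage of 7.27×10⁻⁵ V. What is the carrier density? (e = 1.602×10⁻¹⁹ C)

From V_H = IB/(n e t), n = IB/(V_H e t).
n = (5.44)(0.813)/((7.27×10⁻⁵)(1.602×10⁻¹⁹)(2.02×10⁻³)) ≈ 1.88×10²⁶ m⁻³.

n ≈ 1.88×10²⁶ m⁻³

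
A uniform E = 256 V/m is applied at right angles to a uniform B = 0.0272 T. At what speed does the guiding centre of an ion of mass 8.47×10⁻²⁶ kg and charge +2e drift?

The steady drift has the magnetic force balancing the electric force, so v_d = E/B.
v_d = 256/0.0272 = 9410 m/s.

v_d ≈ 9410 m/s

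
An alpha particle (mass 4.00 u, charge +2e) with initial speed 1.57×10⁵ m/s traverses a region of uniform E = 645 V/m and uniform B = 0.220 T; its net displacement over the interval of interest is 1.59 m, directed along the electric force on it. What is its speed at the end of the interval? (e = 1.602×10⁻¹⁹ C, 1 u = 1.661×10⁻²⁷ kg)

v_f ≈ 3.52×10⁵ m/s

B does no work; ΔKE = |q|E d.
½mv_f² = ½mv₀² + |q|Ed = ½(6.644×10⁻²⁷)(1.57×10⁵)² + (3.204×10⁻¹⁹)(645)(1.59) ≈ 8.188×10⁻¹⁷ J + 3.286×10⁻¹⁶ J ≈ 4.105×10⁻¹⁶ J.
v_f = √(2·4.105×10⁻¹⁶/6.644×10⁻²⁷) ≈ 3.52×10⁵ m/s.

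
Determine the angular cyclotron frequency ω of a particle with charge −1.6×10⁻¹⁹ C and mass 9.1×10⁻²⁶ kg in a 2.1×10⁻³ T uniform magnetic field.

ω = |q|B/m.
ω = (1.6×10⁻¹⁹)(2.1×10⁻³)/9.1×10⁻²⁶ ≈ 3700 rad/s.

ω ≈ 3700 rad/s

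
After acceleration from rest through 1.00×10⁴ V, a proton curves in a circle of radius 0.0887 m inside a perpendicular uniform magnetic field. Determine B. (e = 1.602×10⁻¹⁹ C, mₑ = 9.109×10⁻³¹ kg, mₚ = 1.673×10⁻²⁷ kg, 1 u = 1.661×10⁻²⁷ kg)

B ≈ 0.163 T

v = √(2|q|V/m) = √(2·1.602×10⁻¹⁹·1.00×10⁴/1.673×10⁻²⁷) ≈ 1.384×10⁶ m/s.
B = mv/(|q|r) = (1.673×10⁻²⁷)(1.384×10⁶)/((1.602×10⁻¹⁹)(0.0887)) ≈ 0.163 T.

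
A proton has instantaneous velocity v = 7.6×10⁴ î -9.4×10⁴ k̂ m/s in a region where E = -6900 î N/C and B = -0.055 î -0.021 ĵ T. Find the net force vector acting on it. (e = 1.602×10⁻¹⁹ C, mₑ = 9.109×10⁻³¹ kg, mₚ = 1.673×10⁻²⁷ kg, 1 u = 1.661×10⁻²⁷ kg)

v×B = (-1970, 5170, -1600) N/C.
E + v×B = (-8870, 5170, -1600) N/C.
F = q(E + v×B) = (1.602×10⁻¹⁹ C)·(-8870, 5170, -1600) = (-1.42×10⁻¹⁵, 8.28×10⁻¹⁶, -2.56×10⁻¹⁶) N.

F ≈ (-1.42×10⁻¹⁵, 8.28×10⁻¹⁶, -2.56×10⁻¹⁶) N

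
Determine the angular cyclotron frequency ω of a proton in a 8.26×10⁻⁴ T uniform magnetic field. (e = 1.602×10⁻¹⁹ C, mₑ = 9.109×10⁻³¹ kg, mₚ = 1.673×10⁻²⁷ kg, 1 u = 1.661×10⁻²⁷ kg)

ω ≈ 7.91×10⁴ rad/s

ω = |q|B/m.
ω = (1.602×10⁻¹⁹)(8.26×10⁻⁴)/1.673×10⁻²⁷ ≈ 7.91×10⁴ rad/s.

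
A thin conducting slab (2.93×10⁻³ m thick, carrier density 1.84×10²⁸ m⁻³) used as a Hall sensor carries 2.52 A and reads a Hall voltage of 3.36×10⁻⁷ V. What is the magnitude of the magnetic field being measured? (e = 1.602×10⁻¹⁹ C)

B ≈ 1.15 T

From V_H = IB/(n e t), B = V_H n e t / I.
B = (3.36×10⁻⁷)(1.84×10²⁸)(1.602×10⁻¹⁹)(2.93×10⁻³)/2.52 ≈ 1.15 T.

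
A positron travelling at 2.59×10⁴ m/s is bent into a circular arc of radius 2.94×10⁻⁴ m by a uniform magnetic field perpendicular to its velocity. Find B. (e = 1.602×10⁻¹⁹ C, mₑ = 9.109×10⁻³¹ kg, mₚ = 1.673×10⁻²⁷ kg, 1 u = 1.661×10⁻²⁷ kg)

B ≈ 5.01×10⁻⁴ T

From |q|vB = mv²/r, B = mv/(|q|r).
B = (9.109×10⁻³¹)(2.59×10⁴)/((1.602×10⁻¹⁹)(2.94×10⁻⁴)) ≈ 5.01×10⁻⁴ T.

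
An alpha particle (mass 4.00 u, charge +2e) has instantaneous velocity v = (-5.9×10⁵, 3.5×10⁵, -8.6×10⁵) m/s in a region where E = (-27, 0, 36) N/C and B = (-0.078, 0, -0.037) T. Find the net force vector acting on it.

F ≈ (-4.16×10⁻¹⁵, 1.45×10⁻¹⁴, 8.76×10⁻¹⁵) N

v×B = (-1.30×10⁴, 4.52×10⁴, 2.73×10⁴) N/C.
E + v×B = (-1.30×10⁴, 4.52×10⁴, 2.73×10⁴) N/C.
F = q(E + v×B) = (3.204×10⁻¹⁹ C)·(-1.30×10⁴, 4.52×10⁴, 2.73×10⁴) = (-4.16×10⁻¹⁵, 1.45×10⁻¹⁴, 8.76×10⁻¹⁵) N.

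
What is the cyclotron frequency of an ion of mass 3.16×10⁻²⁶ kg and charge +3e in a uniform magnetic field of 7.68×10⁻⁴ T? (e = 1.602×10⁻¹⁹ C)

f ≈ 1860 Hz

f = |q|B/(2πm).
f = (4.806×10⁻¹⁹)(7.68×10⁻⁴)/(2π·3.16×10⁻²⁶) ≈ 1860 Hz.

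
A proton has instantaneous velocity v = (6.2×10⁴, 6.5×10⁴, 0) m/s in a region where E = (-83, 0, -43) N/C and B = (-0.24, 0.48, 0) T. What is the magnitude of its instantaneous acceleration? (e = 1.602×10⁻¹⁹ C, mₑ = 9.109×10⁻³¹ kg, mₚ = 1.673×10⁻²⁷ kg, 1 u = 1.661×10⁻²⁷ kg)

v×B = (0, 0, 4.54×10⁴) N/C.
E + v×B = (-83.0, 0, 4.53×10⁴) N/C.
F = q(E + v×B) = (1.602×10⁻¹⁹ C)·(-83.0, 0, 4.53×10⁴) = (-1.33×10⁻¹⁷, 0, 7.26×10⁻¹⁵) N.
|a| = |F|/m = 7.260×10⁻¹⁵/1.673×10⁻²⁷ ≈ 4.34×10¹² m/s².

|a| ≈ 4.34×10¹² m/s²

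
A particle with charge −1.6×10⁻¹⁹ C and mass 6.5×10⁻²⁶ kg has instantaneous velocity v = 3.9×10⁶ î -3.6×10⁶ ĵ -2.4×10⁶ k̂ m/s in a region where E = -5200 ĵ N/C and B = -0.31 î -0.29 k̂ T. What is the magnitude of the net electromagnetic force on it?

|F| ≈ 3.86×10⁻¹³ N

v×B = (1.04×10⁶, 1.88×10⁶, -1.12×10⁶) N/C.
E + v×B = (1.04×10⁶, 1.87×10⁶, -1.12×10⁶) N/C.
F = q(E + v×B) = (−1.6×10⁻¹⁹ C)·(1.04×10⁶, 1.87×10⁶, -1.12×10⁶) = (-1.67×10⁻¹³, -2.99×10⁻¹³, 1.79×10⁻¹³) N.
|F| = 3.86×10⁻¹³ N.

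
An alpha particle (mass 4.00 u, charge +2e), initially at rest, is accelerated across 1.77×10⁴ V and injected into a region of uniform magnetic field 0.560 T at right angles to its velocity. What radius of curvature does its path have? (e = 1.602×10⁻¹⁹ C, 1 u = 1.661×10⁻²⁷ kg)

Acceleration: |q|V = ½mv² ⇒ v = √(2|q|V/m) = √(2·3.204×10⁻¹⁹·1.77×10⁴/6.644×10⁻²⁷) ≈ 1.307×10⁶ m/s.
In the field: r = mv/(|q|B) = (6.644×10⁻²⁷)(1.307×10⁶)/((3.204×10⁻¹⁹)(0.560)) ≈ 0.0484 m.

r ≈ 0.0484 m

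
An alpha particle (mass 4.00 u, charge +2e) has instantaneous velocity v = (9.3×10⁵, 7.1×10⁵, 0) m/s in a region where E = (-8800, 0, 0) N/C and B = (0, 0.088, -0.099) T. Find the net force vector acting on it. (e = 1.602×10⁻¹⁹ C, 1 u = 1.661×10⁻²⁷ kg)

F ≈ (-2.53×10⁻¹⁴, 2.95×10⁻¹⁴, 2.62×10⁻¹⁴) N

v×B = (-7.03×10⁴, 9.21×10⁴, 8.18×10⁴) N/C.
E + v×B = (-7.91×10⁴, 9.21×10⁴, 8.18×10⁴) N/C.
F = q(E + v×B) = (3.204×10⁻¹⁹ C)·(-7.91×10⁴, 9.21×10⁴, 8.18×10⁴) = (-2.53×10⁻¹⁴, 2.95×10⁻¹⁴, 2.62×10⁻¹⁴) N.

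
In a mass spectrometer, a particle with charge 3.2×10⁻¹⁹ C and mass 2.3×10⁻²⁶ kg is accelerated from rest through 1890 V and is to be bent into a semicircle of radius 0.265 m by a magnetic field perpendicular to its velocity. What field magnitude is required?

v = √(2|q|V/m) = √(2·3.2×10⁻¹⁹·1890/2.3×10⁻²⁶) ≈ 2.293×10⁵ m/s.
B = mv/(|q|r) = (2.3×10⁻²⁶)(2.293×10⁵)/((3.2×10⁻¹⁹)(0.265)) ≈ 0.0622 T.

B ≈ 0.0622 T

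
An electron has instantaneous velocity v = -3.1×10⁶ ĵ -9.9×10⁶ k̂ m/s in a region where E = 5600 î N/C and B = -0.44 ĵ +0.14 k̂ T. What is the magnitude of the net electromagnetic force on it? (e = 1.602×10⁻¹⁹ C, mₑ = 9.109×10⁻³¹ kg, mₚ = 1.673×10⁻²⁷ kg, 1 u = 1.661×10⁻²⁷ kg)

|F| ≈ 7.66×10⁻¹³ N

v×B = (-4.79×10⁶, 0, 0) N/C.
E + v×B = (-4.78×10⁶, 0, 0) N/C.
F = q(E + v×B) = (−1.602×10⁻¹⁹ C)·(-4.78×10⁶, 0, 0) = (7.66×10⁻¹³, 0, 0) N.
|F| = 7.66×10⁻¹³ N.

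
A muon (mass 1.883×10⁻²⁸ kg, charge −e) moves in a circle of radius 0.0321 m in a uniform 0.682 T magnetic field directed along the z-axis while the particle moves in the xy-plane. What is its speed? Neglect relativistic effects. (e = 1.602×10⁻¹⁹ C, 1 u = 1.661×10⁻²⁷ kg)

v ≈ 1.86×10⁷ m/s

From |q|vB = mv²/r, v = |q|Br/m.
v = (1.602×10⁻¹⁹)(0.682)(0.0321)/1.883×10⁻²⁸ ≈ 1.86×10⁷ m/s.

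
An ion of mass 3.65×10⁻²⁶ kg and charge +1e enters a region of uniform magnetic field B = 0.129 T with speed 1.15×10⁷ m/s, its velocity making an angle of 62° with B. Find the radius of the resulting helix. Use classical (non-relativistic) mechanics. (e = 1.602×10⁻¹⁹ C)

r ≈ 17.9 m

v⊥ = v sinθ = 1.15×10⁷·sin62° ≈ 1.015×10⁷ m/s.
r = m v⊥/(|q|B) = (3.65×10⁻²⁶)(1.015×10⁷)/((1.602×10⁻¹⁹)(0.129)) ≈ 17.9 m.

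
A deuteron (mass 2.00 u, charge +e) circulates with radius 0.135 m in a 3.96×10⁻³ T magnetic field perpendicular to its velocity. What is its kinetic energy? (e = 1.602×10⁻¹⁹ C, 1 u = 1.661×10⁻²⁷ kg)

v = |q|Br/m, then KE = ½mv² = (qBr)²/(2m).
v = (1.602×10⁻¹⁹)(3.96×10⁻³)(0.135)/3.322×10⁻²⁷ ≈ 2.578×10⁴ m/s.
KE = ½(3.322×10⁻²⁷)(2.578×10⁴)² ≈ 1.10×10⁻¹⁸ J.

KE ≈ 1.10×10⁻¹⁸ J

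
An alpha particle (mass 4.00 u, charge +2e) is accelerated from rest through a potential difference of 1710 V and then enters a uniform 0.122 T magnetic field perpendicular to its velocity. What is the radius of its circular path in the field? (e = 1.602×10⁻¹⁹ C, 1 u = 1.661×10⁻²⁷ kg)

Acceleration: |q|V = ½mv² ⇒ v = √(2|q|V/m) = √(2·3.204×10⁻¹⁹·1710/6.644×10⁻²⁷) ≈ 4.061×10⁵ m/s.
In the field: r = mv/(|q|B) = (6.644×10⁻²⁷)(4.061×10⁵)/((3.204×10⁻¹⁹)(0.122)) ≈ 0.0690 m.

r ≈ 0.0690 m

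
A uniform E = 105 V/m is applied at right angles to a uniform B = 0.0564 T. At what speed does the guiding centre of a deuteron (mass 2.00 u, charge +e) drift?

The steady drift has the magnetic force balancing the electric force, so v_d = E/B.
v_d = 105/0.0564 = 1860 m/s.

v_d ≈ 1860 m/s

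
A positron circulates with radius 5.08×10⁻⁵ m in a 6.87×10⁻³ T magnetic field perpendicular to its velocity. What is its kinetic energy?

KE ≈ 0.0107 eV

v = |q|Br/m, then KE = ½mv² = (qBr)²/(2m).
v = (1.602×10⁻¹⁹)(6.87×10⁻³)(5.08×10⁻⁵)/9.109×10⁻³¹ ≈ 6.138×10⁴ m/s.
KE = ½(9.109×10⁻³¹)(6.138×10⁴)² ≈ 1.72×10⁻²¹ J = 0.0107 eV.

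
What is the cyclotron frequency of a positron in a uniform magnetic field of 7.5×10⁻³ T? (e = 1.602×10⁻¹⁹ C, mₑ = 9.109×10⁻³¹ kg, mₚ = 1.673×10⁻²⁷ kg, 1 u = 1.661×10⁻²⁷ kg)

f = |q|B/(2πm).
f = (1.602×10⁻¹⁹)(7.5×10⁻³)/(2π·9.109×10⁻³¹) ≈ 2.1×10⁸ Hz.

f ≈ 2.1×10⁸ Hz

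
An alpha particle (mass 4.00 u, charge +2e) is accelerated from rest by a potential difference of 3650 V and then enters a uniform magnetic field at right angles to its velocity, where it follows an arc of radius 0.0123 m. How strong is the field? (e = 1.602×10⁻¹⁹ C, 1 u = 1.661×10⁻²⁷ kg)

B ≈ 1.00 T

v = √(2|q|V/m) = √(2·3.204×10⁻¹⁹·3650/6.644×10⁻²⁷) ≈ 5.933×10⁵ m/s.
B = mv/(|q|r) = (6.644×10⁻²⁷)(5.933×10⁵)/((3.204×10⁻¹⁹)(0.0123)) ≈ 1.00 T.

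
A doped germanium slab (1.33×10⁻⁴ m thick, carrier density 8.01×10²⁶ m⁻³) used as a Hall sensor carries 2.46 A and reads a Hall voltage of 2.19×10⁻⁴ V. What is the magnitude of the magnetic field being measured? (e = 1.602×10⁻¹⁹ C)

From V_H = IB/(n e t), B = V_H n e t / I.
B = (2.19×10⁻⁴)(8.01×10²⁶)(1.602×10⁻¹⁹)(1.33×10⁻⁴)/2.46 ≈ 1.52 T.

B ≈ 1.52 T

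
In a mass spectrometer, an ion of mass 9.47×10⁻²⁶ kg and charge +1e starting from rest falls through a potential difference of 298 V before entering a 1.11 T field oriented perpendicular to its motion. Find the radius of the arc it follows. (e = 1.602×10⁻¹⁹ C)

r ≈ 0.0169 m

Acceleration: |q|V = ½mv² ⇒ v = √(2|q|V/m) = √(2·1.602×10⁻¹⁹·298/9.47×10⁻²⁶) ≈ 3.175×10⁴ m/s.
In the field: r = mv/(|q|B) = (9.47×10⁻²⁶)(3.175×10⁴)/((1.602×10⁻¹⁹)(1.11)) ≈ 0.0169 m.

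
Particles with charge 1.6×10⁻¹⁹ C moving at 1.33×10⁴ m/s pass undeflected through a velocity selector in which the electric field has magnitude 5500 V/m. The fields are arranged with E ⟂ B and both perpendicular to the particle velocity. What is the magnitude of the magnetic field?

Balance of forces in the selector: qE = qvB ⇒ B = E/v.
B = 5500/1.33×10⁴ = 0.414 T.

B = 0.414 T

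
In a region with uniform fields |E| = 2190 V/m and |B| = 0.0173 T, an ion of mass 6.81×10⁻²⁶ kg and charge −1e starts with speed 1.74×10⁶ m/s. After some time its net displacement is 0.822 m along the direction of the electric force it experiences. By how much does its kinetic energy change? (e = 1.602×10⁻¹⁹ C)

ΔKE ≈ 2.88×10⁻¹⁶ J

The magnetic force is always ⟂ v and does no work; only the electric force changes KE.
ΔKE = F_E · d = |q|E d = (1.602×10⁻¹⁹)(2190)(0.822) ≈ 2.88×10⁻¹⁶ J.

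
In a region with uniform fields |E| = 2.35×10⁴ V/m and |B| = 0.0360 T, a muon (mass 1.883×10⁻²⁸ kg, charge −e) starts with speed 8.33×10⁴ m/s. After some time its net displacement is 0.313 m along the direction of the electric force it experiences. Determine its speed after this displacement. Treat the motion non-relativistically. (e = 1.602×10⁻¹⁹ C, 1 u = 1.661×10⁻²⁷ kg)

B does no work; ΔKE = |q|E d.
½mv_f² = ½mv₀² + |q|Ed = ½(1.883×10⁻²⁸)(8.33×10⁴)² + (1.602×10⁻¹⁹)(2.35×10⁴)(0.313) ≈ 6.533×10⁻¹⁹ J + 1.178×10⁻¹⁵ J ≈ 1.179×10⁻¹⁵ J.
v_f = √(2·1.179×10⁻¹⁵/1.883×10⁻²⁸) ≈ 3.54×10⁶ m/s.

v_f ≈ 3.54×10⁶ m/s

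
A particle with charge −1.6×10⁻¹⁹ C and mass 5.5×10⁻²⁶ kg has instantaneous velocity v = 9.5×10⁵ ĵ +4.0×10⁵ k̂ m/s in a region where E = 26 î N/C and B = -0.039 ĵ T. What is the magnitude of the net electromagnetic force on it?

|F| ≈ 2.50×10⁻¹⁵ N

v×B = (1.56×10⁴, 0, 0) N/C.
E + v×B = (1.56×10⁴, 0, 0) N/C.
F = q(E + v×B) = (−1.6×10⁻¹⁹ C)·(1.56×10⁴, 0, 0) = (-2.50×10⁻¹⁵, 0, 0) N.
|F| = 2.50×10⁻¹⁵ N.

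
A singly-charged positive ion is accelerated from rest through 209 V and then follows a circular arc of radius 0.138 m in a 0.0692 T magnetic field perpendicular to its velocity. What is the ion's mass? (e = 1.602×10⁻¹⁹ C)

Combine |q|V = ½mv² and r = mv/(|q|B): eliminate v to get m = qB²r²/(2V).
m = (1.602×10⁻¹⁹)(0.0692)²(0.138)²/(2·209) ≈ 3.50×10⁻²⁶ kg.

m ≈ 3.50×10⁻²⁶ kg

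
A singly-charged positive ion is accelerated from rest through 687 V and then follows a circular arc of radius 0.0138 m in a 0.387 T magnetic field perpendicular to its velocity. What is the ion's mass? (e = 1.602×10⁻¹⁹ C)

m ≈ 3.33×10⁻²⁷ kg

Combine |q|V = ½mv² and r = mv/(|q|B): eliminate v to get m = qB²r²/(2V).
m = (1.602×10⁻¹⁹)(0.387)²(0.0138)²/(2·687) ≈ 3.33×10⁻²⁷ kg.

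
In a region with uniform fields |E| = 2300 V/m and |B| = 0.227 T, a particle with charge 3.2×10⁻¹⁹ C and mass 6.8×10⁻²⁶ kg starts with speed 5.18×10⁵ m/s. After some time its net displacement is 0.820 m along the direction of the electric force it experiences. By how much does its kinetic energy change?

The magnetic force is always ⟂ v and does no work; only the electric force changes KE.
ΔKE = F_E · d = |q|E d = (3.2×10⁻¹⁹)(2300)(0.820) ≈ 6.04×10⁻¹⁶ J.

ΔKE ≈ 6.04×10⁻¹⁶ J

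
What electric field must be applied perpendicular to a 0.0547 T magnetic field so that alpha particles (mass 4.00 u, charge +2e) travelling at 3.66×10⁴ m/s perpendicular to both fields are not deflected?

For straight-line motion qE = qvB, so E = vB.
E = 3.66×10⁴ × 0.0547 = 2000 V/m.

E = 2000 V/m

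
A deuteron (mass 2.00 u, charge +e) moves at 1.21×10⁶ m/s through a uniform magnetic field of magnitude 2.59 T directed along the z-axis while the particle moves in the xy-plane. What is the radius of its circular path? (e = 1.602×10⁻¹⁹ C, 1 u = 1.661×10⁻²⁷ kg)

r ≈ 9.69×10⁻³ m

The magnetic force provides the centripetal force: |q|vB = mv²/r.
r = mv/(|q|B) = (3.322×10⁻²⁷)(1.21×10⁶)/((1.602×10⁻¹⁹)(2.59)) ≈ 9.69×10⁻³ m.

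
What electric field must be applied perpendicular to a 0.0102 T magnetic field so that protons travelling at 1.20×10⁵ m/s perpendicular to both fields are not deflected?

E = 1220 V/m

For straight-line motion qE = qvB, so E = vB.
E = 1.20×10⁵ × 0.0102 = 1220 V/m.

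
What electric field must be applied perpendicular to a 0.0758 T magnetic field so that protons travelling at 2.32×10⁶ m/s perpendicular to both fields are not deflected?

For straight-line motion qE = qvB, so E = vB.
E = 2.32×10⁶ × 0.0758 = 1.76×10⁵ V/m.

E = 1.76×10⁵ V/m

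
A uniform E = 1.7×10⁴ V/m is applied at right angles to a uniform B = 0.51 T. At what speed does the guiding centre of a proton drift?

v_d ≈ 3.3×10⁴ m/s

The E×B drift speed is v_d = E/B.
v_d = 1.7×10⁴/0.51 = 3.3×10⁴ m/s.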